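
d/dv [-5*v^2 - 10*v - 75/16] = -10*v - 10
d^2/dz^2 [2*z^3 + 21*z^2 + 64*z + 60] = 12*z + 42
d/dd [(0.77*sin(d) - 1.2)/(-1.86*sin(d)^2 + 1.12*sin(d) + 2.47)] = (1.4322*sin(d)^2 - 4.464*sin(d) + 3.2459)*cos(d)/(3.4596*sin(d)^4 - 4.1664*sin(d)^3 - 7.934*sin(d)^2 + 5.5328*sin(d) + 6.1009)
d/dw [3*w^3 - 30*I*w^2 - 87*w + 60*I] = 9*w^2 - 60*I*w - 87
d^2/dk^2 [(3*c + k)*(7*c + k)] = 2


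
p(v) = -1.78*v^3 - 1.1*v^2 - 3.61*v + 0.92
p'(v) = -5.34*v^2 - 2.2*v - 3.61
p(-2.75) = 39.55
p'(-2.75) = -37.94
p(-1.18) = 6.57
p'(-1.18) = -8.45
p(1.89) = -21.85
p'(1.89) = -26.84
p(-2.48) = 30.26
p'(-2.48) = -31.00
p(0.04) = 0.77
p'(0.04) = -3.71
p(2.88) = -61.12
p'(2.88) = -54.24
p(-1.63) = 11.59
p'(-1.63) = -14.21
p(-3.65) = 86.00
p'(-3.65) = -66.72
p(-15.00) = 5815.07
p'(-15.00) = -1172.11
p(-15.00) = 5815.07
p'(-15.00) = -1172.11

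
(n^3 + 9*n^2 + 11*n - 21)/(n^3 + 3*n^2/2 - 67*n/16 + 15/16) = 16*(n^2 + 6*n - 7)/(16*n^2 - 24*n + 5)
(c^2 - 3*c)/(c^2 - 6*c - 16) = c*(3 - c)/(-c^2 + 6*c + 16)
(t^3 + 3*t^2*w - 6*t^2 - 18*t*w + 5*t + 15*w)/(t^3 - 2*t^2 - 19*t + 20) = (t + 3*w)/(t + 4)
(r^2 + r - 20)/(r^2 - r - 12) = (r + 5)/(r + 3)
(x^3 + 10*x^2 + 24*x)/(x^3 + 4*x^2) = (x + 6)/x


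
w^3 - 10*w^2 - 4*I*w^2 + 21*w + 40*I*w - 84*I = (w - 7)*(w - 3)*(w - 4*I)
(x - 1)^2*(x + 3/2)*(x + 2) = x^4 + 3*x^3/2 - 3*x^2 - 5*x/2 + 3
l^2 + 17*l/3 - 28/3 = (l - 4/3)*(l + 7)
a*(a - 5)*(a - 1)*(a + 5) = a^4 - a^3 - 25*a^2 + 25*a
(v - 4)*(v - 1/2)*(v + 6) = v^3 + 3*v^2/2 - 25*v + 12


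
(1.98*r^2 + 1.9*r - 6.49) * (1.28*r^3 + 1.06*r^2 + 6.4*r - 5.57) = 2.5344*r^5 + 4.5308*r^4 + 6.3788*r^3 - 5.748*r^2 - 52.119*r + 36.1493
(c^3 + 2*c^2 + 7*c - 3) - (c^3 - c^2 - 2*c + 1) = 3*c^2 + 9*c - 4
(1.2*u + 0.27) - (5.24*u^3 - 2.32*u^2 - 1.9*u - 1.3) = -5.24*u^3 + 2.32*u^2 + 3.1*u + 1.57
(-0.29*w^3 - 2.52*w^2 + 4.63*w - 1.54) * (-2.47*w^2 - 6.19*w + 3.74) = 0.7163*w^5 + 8.0195*w^4 + 3.0781*w^3 - 34.2807*w^2 + 26.8488*w - 5.7596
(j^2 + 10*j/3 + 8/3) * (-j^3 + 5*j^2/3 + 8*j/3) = -j^5 - 5*j^4/3 + 50*j^3/9 + 40*j^2/3 + 64*j/9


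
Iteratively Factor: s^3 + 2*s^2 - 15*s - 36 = (s - 4)*(s^2 + 6*s + 9) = (s - 4)*(s + 3)*(s + 3)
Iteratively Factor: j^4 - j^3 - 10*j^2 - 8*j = (j - 4)*(j^3 + 3*j^2 + 2*j) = j*(j - 4)*(j^2 + 3*j + 2) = j*(j - 4)*(j + 2)*(j + 1)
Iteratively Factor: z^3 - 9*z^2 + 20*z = (z - 4)*(z^2 - 5*z) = z*(z - 4)*(z - 5)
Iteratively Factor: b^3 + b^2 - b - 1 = (b - 1)*(b^2 + 2*b + 1) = (b - 1)*(b + 1)*(b + 1)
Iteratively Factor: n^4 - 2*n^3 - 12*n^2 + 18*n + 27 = (n - 3)*(n^3 + n^2 - 9*n - 9) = (n - 3)*(n + 3)*(n^2 - 2*n - 3) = (n - 3)^2*(n + 3)*(n + 1)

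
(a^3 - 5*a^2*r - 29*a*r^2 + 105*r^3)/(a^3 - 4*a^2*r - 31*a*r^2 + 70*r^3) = (-a + 3*r)/(-a + 2*r)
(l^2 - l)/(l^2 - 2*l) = (l - 1)/(l - 2)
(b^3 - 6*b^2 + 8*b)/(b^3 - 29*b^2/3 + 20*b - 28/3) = 3*b*(b - 4)/(3*b^2 - 23*b + 14)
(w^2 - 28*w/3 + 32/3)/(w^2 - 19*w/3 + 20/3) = (w - 8)/(w - 5)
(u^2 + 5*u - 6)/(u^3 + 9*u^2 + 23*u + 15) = (u^2 + 5*u - 6)/(u^3 + 9*u^2 + 23*u + 15)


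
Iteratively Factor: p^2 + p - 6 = (p + 3)*(p - 2)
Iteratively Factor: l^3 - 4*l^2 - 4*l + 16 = (l - 2)*(l^2 - 2*l - 8) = (l - 2)*(l + 2)*(l - 4)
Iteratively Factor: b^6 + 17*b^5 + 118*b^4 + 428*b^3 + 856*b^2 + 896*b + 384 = (b + 2)*(b^5 + 15*b^4 + 88*b^3 + 252*b^2 + 352*b + 192) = (b + 2)*(b + 3)*(b^4 + 12*b^3 + 52*b^2 + 96*b + 64) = (b + 2)^2*(b + 3)*(b^3 + 10*b^2 + 32*b + 32) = (b + 2)^2*(b + 3)*(b + 4)*(b^2 + 6*b + 8) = (b + 2)^2*(b + 3)*(b + 4)^2*(b + 2)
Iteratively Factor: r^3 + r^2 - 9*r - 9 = (r - 3)*(r^2 + 4*r + 3) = (r - 3)*(r + 1)*(r + 3)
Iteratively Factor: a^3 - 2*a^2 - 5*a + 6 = (a + 2)*(a^2 - 4*a + 3) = (a - 1)*(a + 2)*(a - 3)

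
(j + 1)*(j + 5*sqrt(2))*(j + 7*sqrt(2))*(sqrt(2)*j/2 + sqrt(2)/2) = sqrt(2)*j^4/2 + sqrt(2)*j^3 + 12*j^3 + 24*j^2 + 71*sqrt(2)*j^2/2 + 12*j + 70*sqrt(2)*j + 35*sqrt(2)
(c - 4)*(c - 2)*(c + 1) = c^3 - 5*c^2 + 2*c + 8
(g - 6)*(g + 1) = g^2 - 5*g - 6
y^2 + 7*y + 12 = (y + 3)*(y + 4)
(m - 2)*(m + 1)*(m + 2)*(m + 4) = m^4 + 5*m^3 - 20*m - 16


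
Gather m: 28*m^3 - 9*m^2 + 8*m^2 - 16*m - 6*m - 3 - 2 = 28*m^3 - m^2 - 22*m - 5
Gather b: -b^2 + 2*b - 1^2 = -b^2 + 2*b - 1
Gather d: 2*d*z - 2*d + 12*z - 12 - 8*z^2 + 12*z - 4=d*(2*z - 2) - 8*z^2 + 24*z - 16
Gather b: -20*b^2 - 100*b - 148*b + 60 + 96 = -20*b^2 - 248*b + 156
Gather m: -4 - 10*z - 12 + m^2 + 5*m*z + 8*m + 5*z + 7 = m^2 + m*(5*z + 8) - 5*z - 9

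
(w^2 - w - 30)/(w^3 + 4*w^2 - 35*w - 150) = 1/(w + 5)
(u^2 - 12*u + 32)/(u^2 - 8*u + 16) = (u - 8)/(u - 4)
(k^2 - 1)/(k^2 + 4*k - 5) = (k + 1)/(k + 5)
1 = 1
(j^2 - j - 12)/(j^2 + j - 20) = (j + 3)/(j + 5)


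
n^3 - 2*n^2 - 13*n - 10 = (n - 5)*(n + 1)*(n + 2)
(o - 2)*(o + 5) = o^2 + 3*o - 10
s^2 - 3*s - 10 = (s - 5)*(s + 2)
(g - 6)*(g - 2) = g^2 - 8*g + 12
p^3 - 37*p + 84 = (p - 4)*(p - 3)*(p + 7)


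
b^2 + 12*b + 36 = (b + 6)^2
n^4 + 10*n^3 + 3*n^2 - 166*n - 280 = (n - 4)*(n + 2)*(n + 5)*(n + 7)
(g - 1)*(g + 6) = g^2 + 5*g - 6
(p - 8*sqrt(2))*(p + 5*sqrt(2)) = p^2 - 3*sqrt(2)*p - 80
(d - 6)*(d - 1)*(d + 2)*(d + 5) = d^4 - 33*d^2 - 28*d + 60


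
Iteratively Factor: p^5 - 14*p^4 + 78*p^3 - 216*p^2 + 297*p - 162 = (p - 2)*(p^4 - 12*p^3 + 54*p^2 - 108*p + 81) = (p - 3)*(p - 2)*(p^3 - 9*p^2 + 27*p - 27) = (p - 3)^2*(p - 2)*(p^2 - 6*p + 9) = (p - 3)^3*(p - 2)*(p - 3)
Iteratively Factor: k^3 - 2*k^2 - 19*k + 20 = (k + 4)*(k^2 - 6*k + 5) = (k - 1)*(k + 4)*(k - 5)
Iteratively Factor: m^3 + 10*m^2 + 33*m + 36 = (m + 3)*(m^2 + 7*m + 12) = (m + 3)^2*(m + 4)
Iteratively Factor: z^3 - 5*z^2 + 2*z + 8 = (z + 1)*(z^2 - 6*z + 8) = (z - 4)*(z + 1)*(z - 2)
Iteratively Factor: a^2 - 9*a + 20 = (a - 4)*(a - 5)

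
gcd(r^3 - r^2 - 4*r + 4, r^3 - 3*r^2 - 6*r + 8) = r^2 + r - 2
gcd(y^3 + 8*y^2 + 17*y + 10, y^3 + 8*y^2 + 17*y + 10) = y^3 + 8*y^2 + 17*y + 10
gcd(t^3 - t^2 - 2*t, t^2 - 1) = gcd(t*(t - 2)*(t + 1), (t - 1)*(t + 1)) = t + 1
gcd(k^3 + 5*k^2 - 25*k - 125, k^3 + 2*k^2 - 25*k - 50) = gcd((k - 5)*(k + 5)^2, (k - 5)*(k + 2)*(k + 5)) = k^2 - 25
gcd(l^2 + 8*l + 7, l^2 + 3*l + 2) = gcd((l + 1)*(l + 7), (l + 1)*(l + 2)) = l + 1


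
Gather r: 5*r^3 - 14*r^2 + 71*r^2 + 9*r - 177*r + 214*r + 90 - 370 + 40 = 5*r^3 + 57*r^2 + 46*r - 240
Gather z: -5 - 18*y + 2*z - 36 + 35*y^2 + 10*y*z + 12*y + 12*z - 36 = 35*y^2 - 6*y + z*(10*y + 14) - 77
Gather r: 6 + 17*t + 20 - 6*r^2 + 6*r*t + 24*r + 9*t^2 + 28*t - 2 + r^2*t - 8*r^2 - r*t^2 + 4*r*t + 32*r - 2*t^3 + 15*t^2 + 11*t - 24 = r^2*(t - 14) + r*(-t^2 + 10*t + 56) - 2*t^3 + 24*t^2 + 56*t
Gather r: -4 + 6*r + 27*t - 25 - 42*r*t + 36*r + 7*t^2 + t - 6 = r*(42 - 42*t) + 7*t^2 + 28*t - 35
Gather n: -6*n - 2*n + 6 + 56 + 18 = 80 - 8*n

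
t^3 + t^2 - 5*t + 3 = (t - 1)^2*(t + 3)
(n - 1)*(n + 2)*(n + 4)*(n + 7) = n^4 + 12*n^3 + 37*n^2 + 6*n - 56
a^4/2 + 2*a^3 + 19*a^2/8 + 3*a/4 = a*(a/2 + 1)*(a + 1/2)*(a + 3/2)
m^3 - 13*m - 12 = (m - 4)*(m + 1)*(m + 3)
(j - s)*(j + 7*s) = j^2 + 6*j*s - 7*s^2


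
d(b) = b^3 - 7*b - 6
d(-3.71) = -31.09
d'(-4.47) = 52.94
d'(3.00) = 20.00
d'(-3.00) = 20.00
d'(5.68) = 89.79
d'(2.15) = 6.87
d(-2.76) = -7.70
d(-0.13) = -5.09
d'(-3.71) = 34.29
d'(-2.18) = 7.26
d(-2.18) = -1.10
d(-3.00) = -12.00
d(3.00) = 0.00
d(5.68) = 137.49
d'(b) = 3*b^2 - 7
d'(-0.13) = -6.95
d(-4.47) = -64.02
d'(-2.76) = 15.85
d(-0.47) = -2.81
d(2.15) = -11.11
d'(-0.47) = -6.34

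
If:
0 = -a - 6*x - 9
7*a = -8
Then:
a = -8/7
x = -55/42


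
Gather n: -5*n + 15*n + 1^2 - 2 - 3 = 10*n - 4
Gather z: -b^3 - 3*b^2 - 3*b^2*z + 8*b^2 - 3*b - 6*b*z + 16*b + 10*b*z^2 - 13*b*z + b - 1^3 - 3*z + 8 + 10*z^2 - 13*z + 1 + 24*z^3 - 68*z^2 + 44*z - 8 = -b^3 + 5*b^2 + 14*b + 24*z^3 + z^2*(10*b - 58) + z*(-3*b^2 - 19*b + 28)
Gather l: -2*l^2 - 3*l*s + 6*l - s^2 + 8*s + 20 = -2*l^2 + l*(6 - 3*s) - s^2 + 8*s + 20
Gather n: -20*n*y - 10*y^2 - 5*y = -20*n*y - 10*y^2 - 5*y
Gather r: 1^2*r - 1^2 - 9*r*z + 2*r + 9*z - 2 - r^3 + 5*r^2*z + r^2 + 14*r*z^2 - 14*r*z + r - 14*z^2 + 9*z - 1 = -r^3 + r^2*(5*z + 1) + r*(14*z^2 - 23*z + 4) - 14*z^2 + 18*z - 4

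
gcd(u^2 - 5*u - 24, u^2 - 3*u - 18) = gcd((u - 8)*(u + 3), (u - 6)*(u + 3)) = u + 3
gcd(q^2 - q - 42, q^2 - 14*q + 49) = q - 7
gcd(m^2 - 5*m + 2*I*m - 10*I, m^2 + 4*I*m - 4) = m + 2*I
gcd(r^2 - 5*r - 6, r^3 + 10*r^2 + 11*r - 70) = 1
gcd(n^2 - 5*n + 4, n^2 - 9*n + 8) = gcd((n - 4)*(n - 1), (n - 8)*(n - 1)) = n - 1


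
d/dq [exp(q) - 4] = exp(q)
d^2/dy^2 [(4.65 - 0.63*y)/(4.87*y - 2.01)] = 208.233408/(4.87*y - 2.01)^3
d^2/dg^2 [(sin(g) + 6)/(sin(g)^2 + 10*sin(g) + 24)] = (4*sin(g) + cos(g)^2 + 1)/(sin(g) + 4)^3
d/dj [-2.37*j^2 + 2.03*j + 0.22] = 2.03 - 4.74*j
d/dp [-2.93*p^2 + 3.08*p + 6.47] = 3.08 - 5.86*p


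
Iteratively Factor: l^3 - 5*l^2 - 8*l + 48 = (l + 3)*(l^2 - 8*l + 16) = (l - 4)*(l + 3)*(l - 4)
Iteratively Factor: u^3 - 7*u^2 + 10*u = (u)*(u^2 - 7*u + 10) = u*(u - 2)*(u - 5)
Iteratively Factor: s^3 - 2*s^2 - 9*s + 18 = (s - 3)*(s^2 + s - 6) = (s - 3)*(s + 3)*(s - 2)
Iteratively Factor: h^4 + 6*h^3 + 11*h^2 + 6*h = (h + 1)*(h^3 + 5*h^2 + 6*h) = (h + 1)*(h + 3)*(h^2 + 2*h) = h*(h + 1)*(h + 3)*(h + 2)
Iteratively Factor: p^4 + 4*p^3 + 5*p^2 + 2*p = (p + 1)*(p^3 + 3*p^2 + 2*p) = (p + 1)^2*(p^2 + 2*p) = (p + 1)^2*(p + 2)*(p)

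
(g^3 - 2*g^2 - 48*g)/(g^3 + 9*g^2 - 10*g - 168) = g*(g - 8)/(g^2 + 3*g - 28)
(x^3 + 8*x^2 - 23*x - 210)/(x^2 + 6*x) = x + 2 - 35/x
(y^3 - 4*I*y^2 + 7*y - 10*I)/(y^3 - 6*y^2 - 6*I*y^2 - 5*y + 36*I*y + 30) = (y + 2*I)/(y - 6)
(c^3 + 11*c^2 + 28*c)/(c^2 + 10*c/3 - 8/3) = 3*c*(c + 7)/(3*c - 2)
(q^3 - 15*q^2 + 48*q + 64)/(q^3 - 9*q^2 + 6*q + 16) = (q - 8)/(q - 2)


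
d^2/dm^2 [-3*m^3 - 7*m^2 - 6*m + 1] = -18*m - 14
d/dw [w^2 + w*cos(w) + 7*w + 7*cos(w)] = -w*sin(w) + 2*w - 7*sin(w) + cos(w) + 7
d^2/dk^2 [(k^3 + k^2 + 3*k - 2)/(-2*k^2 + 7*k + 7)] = 2*(-89*k^3 - 165*k^2 - 357*k + 224)/(8*k^6 - 84*k^5 + 210*k^4 + 245*k^3 - 735*k^2 - 1029*k - 343)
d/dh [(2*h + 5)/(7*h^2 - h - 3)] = (14*h^2 - 2*h - (2*h + 5)*(14*h - 1) - 6)/(-7*h^2 + h + 3)^2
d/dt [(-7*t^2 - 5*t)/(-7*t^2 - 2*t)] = -21/(49*t^2 + 28*t + 4)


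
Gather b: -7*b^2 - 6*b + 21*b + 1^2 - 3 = -7*b^2 + 15*b - 2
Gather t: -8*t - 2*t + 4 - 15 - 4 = -10*t - 15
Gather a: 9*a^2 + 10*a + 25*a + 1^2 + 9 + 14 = 9*a^2 + 35*a + 24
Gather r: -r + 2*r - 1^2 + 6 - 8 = r - 3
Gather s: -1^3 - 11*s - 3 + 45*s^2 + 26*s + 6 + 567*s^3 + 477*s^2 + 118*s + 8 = 567*s^3 + 522*s^2 + 133*s + 10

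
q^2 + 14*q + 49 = (q + 7)^2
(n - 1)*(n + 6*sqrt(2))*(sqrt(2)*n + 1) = sqrt(2)*n^3 - sqrt(2)*n^2 + 13*n^2 - 13*n + 6*sqrt(2)*n - 6*sqrt(2)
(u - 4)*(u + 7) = u^2 + 3*u - 28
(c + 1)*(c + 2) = c^2 + 3*c + 2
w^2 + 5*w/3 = w*(w + 5/3)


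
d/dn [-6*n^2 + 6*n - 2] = 6 - 12*n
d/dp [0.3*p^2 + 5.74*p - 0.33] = 0.6*p + 5.74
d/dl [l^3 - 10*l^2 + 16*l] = 3*l^2 - 20*l + 16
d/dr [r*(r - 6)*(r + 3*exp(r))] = 3*r^2*exp(r) + 3*r^2 - 12*r*exp(r) - 12*r - 18*exp(r)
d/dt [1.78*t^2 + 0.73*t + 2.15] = 3.56*t + 0.73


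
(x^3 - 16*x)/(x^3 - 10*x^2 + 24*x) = (x + 4)/(x - 6)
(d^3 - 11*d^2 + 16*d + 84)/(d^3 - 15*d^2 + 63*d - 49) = (d^2 - 4*d - 12)/(d^2 - 8*d + 7)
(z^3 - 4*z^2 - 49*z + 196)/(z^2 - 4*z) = z - 49/z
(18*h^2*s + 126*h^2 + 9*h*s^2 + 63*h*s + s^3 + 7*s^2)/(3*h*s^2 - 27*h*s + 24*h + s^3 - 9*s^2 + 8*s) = (6*h*s + 42*h + s^2 + 7*s)/(s^2 - 9*s + 8)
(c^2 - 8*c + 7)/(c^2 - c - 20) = (-c^2 + 8*c - 7)/(-c^2 + c + 20)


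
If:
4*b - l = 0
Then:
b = l/4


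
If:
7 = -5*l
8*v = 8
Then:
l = -7/5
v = 1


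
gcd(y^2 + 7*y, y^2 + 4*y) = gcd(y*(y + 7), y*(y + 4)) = y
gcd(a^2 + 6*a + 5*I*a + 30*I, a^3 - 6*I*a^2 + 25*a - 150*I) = a + 5*I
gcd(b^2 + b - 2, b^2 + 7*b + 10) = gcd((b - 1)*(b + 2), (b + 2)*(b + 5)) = b + 2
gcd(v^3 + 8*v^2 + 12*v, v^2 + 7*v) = v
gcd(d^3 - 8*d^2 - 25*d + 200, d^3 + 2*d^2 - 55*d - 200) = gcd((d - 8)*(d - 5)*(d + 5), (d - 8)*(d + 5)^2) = d^2 - 3*d - 40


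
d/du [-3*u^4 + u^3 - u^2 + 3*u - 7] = -12*u^3 + 3*u^2 - 2*u + 3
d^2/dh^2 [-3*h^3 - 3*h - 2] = -18*h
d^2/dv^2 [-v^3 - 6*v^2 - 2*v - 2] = -6*v - 12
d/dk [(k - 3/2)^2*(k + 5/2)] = 3*k^2 - k - 21/4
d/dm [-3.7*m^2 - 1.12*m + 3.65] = -7.4*m - 1.12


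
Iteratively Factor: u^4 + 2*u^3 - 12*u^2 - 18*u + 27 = (u - 1)*(u^3 + 3*u^2 - 9*u - 27) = (u - 3)*(u - 1)*(u^2 + 6*u + 9) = (u - 3)*(u - 1)*(u + 3)*(u + 3)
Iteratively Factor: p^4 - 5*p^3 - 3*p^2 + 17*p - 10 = (p - 1)*(p^3 - 4*p^2 - 7*p + 10) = (p - 1)*(p + 2)*(p^2 - 6*p + 5) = (p - 5)*(p - 1)*(p + 2)*(p - 1)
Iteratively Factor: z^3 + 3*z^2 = (z)*(z^2 + 3*z) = z^2*(z + 3)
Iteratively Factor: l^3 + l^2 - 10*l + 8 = (l - 1)*(l^2 + 2*l - 8) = (l - 1)*(l + 4)*(l - 2)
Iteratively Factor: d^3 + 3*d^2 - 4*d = (d)*(d^2 + 3*d - 4) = d*(d - 1)*(d + 4)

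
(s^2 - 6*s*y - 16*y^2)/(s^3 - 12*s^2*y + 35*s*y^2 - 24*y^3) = (s + 2*y)/(s^2 - 4*s*y + 3*y^2)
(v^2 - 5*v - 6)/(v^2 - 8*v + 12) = (v + 1)/(v - 2)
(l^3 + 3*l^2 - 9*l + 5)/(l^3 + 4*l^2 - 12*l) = (l^3 + 3*l^2 - 9*l + 5)/(l*(l^2 + 4*l - 12))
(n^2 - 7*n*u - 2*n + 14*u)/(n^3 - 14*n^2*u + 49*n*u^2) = (2 - n)/(n*(-n + 7*u))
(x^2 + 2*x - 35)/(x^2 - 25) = (x + 7)/(x + 5)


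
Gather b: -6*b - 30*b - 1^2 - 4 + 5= -36*b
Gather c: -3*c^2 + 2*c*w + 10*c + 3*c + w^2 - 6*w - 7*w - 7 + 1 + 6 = -3*c^2 + c*(2*w + 13) + w^2 - 13*w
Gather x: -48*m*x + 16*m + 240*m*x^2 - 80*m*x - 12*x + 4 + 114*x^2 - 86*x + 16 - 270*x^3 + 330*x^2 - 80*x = 16*m - 270*x^3 + x^2*(240*m + 444) + x*(-128*m - 178) + 20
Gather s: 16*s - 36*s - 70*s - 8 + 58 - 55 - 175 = -90*s - 180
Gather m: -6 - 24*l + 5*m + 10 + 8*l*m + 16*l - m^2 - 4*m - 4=-8*l - m^2 + m*(8*l + 1)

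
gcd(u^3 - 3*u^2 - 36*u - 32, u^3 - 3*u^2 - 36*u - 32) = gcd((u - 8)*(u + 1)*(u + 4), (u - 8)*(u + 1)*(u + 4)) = u^3 - 3*u^2 - 36*u - 32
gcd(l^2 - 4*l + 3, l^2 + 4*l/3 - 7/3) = l - 1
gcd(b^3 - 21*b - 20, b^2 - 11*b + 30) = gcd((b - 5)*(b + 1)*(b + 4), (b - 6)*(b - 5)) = b - 5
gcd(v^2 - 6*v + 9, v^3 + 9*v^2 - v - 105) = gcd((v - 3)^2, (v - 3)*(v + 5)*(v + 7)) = v - 3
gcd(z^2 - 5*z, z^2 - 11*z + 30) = z - 5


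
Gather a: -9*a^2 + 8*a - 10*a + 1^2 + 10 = -9*a^2 - 2*a + 11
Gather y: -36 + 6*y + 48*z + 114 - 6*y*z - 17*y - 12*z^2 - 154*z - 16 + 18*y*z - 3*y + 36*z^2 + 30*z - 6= y*(12*z - 14) + 24*z^2 - 76*z + 56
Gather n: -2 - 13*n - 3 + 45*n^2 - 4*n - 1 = 45*n^2 - 17*n - 6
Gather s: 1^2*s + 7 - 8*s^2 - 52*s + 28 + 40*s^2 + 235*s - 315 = 32*s^2 + 184*s - 280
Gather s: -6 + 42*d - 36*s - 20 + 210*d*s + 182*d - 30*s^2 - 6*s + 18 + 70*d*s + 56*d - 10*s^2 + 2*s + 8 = 280*d - 40*s^2 + s*(280*d - 40)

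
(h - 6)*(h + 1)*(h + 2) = h^3 - 3*h^2 - 16*h - 12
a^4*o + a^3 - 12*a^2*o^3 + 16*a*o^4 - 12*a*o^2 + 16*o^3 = (a - 2*o)^2*(a + 4*o)*(a*o + 1)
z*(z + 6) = z^2 + 6*z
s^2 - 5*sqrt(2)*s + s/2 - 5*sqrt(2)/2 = (s + 1/2)*(s - 5*sqrt(2))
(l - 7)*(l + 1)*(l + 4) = l^3 - 2*l^2 - 31*l - 28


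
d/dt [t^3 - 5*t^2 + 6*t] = 3*t^2 - 10*t + 6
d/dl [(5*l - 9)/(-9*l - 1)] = -86/(9*l + 1)^2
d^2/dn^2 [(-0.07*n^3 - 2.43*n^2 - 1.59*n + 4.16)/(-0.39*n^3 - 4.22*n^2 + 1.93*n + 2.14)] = (-5.55111512312578e-17*n^7 + 0.508794000000002*n^6 + 1.767168*n^5 + 19.78353*n^4 + 19.241496*n^3 - 276.382356*n^2 + 270.534864*n - 97.004604)/(0.059319*n^9 + 1.925586*n^8 + 19.955169*n^7 + 55.116602*n^6 - 119.884575*n^5 - 57.508026*n^4 + 102.745739*n^3 + 34.063878*n^2 - 26.515884*n - 9.800344)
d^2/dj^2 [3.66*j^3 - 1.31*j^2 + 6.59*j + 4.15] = 21.96*j - 2.62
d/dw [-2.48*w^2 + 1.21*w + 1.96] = 1.21 - 4.96*w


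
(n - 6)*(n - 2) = n^2 - 8*n + 12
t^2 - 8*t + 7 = (t - 7)*(t - 1)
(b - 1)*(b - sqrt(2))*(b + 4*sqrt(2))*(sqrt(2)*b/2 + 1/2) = sqrt(2)*b^4/2 - sqrt(2)*b^3/2 + 7*b^3/2 - 5*sqrt(2)*b^2/2 - 7*b^2/2 - 4*b + 5*sqrt(2)*b/2 + 4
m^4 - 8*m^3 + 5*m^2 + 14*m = m*(m - 7)*(m - 2)*(m + 1)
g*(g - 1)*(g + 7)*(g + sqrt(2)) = g^4 + sqrt(2)*g^3 + 6*g^3 - 7*g^2 + 6*sqrt(2)*g^2 - 7*sqrt(2)*g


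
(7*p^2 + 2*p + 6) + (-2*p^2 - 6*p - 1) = 5*p^2 - 4*p + 5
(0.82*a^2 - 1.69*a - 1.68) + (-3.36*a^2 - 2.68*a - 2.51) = -2.54*a^2 - 4.37*a - 4.19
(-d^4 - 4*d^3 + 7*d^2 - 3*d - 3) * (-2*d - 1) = 2*d^5 + 9*d^4 - 10*d^3 - d^2 + 9*d + 3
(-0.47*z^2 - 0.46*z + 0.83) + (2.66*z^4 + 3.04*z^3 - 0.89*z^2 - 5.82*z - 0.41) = 2.66*z^4 + 3.04*z^3 - 1.36*z^2 - 6.28*z + 0.42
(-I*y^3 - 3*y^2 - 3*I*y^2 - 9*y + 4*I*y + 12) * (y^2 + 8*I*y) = -I*y^5 + 5*y^4 - 3*I*y^4 + 15*y^3 - 20*I*y^3 - 20*y^2 - 72*I*y^2 + 96*I*y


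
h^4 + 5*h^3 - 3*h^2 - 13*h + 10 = (h - 1)^2*(h + 2)*(h + 5)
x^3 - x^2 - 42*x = x*(x - 7)*(x + 6)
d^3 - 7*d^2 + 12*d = d*(d - 4)*(d - 3)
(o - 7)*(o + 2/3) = o^2 - 19*o/3 - 14/3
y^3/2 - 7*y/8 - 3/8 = (y/2 + 1/4)*(y - 3/2)*(y + 1)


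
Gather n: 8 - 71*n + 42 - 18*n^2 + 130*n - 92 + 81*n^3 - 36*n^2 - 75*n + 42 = 81*n^3 - 54*n^2 - 16*n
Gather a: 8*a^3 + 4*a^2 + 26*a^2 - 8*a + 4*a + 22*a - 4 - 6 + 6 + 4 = 8*a^3 + 30*a^2 + 18*a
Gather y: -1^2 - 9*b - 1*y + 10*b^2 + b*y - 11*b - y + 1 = 10*b^2 - 20*b + y*(b - 2)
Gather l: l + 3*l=4*l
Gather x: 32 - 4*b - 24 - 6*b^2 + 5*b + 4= -6*b^2 + b + 12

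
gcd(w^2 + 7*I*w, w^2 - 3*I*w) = w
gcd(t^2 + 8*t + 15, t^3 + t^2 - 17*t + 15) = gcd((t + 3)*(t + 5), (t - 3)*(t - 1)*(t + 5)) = t + 5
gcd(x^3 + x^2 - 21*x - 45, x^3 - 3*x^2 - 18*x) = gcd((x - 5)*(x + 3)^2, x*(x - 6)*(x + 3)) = x + 3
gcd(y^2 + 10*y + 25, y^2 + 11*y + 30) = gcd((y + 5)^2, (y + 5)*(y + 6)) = y + 5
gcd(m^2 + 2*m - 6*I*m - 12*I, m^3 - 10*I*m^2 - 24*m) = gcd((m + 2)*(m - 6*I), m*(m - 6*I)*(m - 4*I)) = m - 6*I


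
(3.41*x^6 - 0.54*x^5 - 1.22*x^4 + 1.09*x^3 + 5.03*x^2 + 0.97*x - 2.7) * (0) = 0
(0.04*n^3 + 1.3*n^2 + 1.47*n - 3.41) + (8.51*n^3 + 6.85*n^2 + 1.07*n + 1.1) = 8.55*n^3 + 8.15*n^2 + 2.54*n - 2.31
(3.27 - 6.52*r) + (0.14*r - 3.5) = -6.38*r - 0.23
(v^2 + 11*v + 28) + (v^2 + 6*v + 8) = 2*v^2 + 17*v + 36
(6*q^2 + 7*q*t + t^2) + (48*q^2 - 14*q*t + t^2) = 54*q^2 - 7*q*t + 2*t^2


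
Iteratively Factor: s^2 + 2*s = (s + 2)*(s)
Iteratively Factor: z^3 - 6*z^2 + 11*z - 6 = (z - 1)*(z^2 - 5*z + 6) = (z - 2)*(z - 1)*(z - 3)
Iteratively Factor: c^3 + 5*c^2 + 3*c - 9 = (c - 1)*(c^2 + 6*c + 9) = (c - 1)*(c + 3)*(c + 3)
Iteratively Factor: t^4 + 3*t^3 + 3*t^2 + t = (t)*(t^3 + 3*t^2 + 3*t + 1) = t*(t + 1)*(t^2 + 2*t + 1) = t*(t + 1)^2*(t + 1)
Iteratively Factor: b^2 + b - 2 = (b - 1)*(b + 2)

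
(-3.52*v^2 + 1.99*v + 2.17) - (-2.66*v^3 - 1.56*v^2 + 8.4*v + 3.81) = 2.66*v^3 - 1.96*v^2 - 6.41*v - 1.64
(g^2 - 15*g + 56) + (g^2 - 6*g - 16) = 2*g^2 - 21*g + 40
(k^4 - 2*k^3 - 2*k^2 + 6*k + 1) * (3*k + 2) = 3*k^5 - 4*k^4 - 10*k^3 + 14*k^2 + 15*k + 2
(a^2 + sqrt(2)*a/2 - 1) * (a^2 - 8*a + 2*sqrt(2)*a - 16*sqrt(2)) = a^4 - 8*a^3 + 5*sqrt(2)*a^3/2 - 20*sqrt(2)*a^2 + a^2 - 8*a - 2*sqrt(2)*a + 16*sqrt(2)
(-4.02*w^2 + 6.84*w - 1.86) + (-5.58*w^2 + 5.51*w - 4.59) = -9.6*w^2 + 12.35*w - 6.45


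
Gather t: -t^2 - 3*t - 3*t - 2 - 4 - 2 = -t^2 - 6*t - 8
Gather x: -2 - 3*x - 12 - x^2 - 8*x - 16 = -x^2 - 11*x - 30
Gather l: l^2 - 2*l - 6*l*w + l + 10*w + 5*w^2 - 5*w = l^2 + l*(-6*w - 1) + 5*w^2 + 5*w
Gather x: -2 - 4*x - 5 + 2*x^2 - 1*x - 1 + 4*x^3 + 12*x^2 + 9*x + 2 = 4*x^3 + 14*x^2 + 4*x - 6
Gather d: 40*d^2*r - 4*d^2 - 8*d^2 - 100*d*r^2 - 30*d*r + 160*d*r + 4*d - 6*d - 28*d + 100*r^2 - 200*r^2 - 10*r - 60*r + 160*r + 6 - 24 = d^2*(40*r - 12) + d*(-100*r^2 + 130*r - 30) - 100*r^2 + 90*r - 18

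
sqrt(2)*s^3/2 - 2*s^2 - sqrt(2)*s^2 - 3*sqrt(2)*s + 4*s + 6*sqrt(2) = (s - 2)*(s - 3*sqrt(2))*(sqrt(2)*s/2 + 1)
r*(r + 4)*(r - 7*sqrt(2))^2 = r^4 - 14*sqrt(2)*r^3 + 4*r^3 - 56*sqrt(2)*r^2 + 98*r^2 + 392*r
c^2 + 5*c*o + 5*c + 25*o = (c + 5)*(c + 5*o)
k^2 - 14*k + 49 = (k - 7)^2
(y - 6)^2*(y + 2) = y^3 - 10*y^2 + 12*y + 72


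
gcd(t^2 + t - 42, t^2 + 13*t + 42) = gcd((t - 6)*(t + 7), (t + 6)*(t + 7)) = t + 7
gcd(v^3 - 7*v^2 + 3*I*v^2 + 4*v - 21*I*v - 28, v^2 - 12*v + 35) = v - 7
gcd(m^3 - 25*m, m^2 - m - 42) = 1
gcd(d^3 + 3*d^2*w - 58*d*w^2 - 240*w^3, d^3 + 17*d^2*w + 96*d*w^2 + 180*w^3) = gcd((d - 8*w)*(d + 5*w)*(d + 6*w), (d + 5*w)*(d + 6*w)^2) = d^2 + 11*d*w + 30*w^2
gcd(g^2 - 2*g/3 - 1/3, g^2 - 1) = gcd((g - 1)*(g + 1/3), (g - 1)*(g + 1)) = g - 1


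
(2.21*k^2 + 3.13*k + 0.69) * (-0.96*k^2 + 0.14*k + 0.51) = -2.1216*k^4 - 2.6954*k^3 + 0.9029*k^2 + 1.6929*k + 0.3519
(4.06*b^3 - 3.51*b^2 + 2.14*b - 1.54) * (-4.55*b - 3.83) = -18.473*b^4 + 0.420699999999998*b^3 + 3.7063*b^2 - 1.1892*b + 5.8982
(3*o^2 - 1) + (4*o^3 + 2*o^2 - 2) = 4*o^3 + 5*o^2 - 3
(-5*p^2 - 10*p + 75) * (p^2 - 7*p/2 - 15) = -5*p^4 + 15*p^3/2 + 185*p^2 - 225*p/2 - 1125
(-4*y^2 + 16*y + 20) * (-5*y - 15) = 20*y^3 - 20*y^2 - 340*y - 300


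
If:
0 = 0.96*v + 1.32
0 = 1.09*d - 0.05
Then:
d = 0.05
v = -1.38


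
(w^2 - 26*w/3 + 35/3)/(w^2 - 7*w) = (w - 5/3)/w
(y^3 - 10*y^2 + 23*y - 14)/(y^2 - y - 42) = (y^2 - 3*y + 2)/(y + 6)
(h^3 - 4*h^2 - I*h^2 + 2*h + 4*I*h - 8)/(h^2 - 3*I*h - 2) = (h^2 + h*(-4 + I) - 4*I)/(h - I)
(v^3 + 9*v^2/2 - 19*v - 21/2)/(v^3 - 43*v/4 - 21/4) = 2*(v^2 + 4*v - 21)/(2*v^2 - v - 21)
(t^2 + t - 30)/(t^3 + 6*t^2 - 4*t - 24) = (t - 5)/(t^2 - 4)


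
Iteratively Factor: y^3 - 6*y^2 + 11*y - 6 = (y - 1)*(y^2 - 5*y + 6) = (y - 2)*(y - 1)*(y - 3)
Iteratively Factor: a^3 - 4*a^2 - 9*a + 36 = (a - 3)*(a^2 - a - 12) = (a - 4)*(a - 3)*(a + 3)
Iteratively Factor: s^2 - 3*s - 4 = (s + 1)*(s - 4)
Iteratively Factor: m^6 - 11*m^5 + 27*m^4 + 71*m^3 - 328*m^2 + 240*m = (m - 4)*(m^5 - 7*m^4 - m^3 + 67*m^2 - 60*m) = (m - 4)*(m + 3)*(m^4 - 10*m^3 + 29*m^2 - 20*m) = (m - 4)^2*(m + 3)*(m^3 - 6*m^2 + 5*m) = (m - 5)*(m - 4)^2*(m + 3)*(m^2 - m) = (m - 5)*(m - 4)^2*(m - 1)*(m + 3)*(m)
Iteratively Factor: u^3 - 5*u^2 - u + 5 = (u + 1)*(u^2 - 6*u + 5) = (u - 1)*(u + 1)*(u - 5)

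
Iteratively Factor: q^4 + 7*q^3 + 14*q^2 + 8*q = (q)*(q^3 + 7*q^2 + 14*q + 8) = q*(q + 1)*(q^2 + 6*q + 8) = q*(q + 1)*(q + 2)*(q + 4)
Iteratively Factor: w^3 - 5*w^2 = (w)*(w^2 - 5*w) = w^2*(w - 5)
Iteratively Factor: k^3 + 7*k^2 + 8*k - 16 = (k - 1)*(k^2 + 8*k + 16) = (k - 1)*(k + 4)*(k + 4)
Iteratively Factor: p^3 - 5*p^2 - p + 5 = (p - 5)*(p^2 - 1) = (p - 5)*(p + 1)*(p - 1)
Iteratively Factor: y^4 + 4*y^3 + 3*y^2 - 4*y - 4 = (y - 1)*(y^3 + 5*y^2 + 8*y + 4) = (y - 1)*(y + 2)*(y^2 + 3*y + 2) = (y - 1)*(y + 1)*(y + 2)*(y + 2)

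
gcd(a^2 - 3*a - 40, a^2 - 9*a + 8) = a - 8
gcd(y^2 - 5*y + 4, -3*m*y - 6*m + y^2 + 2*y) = 1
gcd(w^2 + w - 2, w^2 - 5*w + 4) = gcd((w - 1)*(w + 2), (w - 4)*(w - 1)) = w - 1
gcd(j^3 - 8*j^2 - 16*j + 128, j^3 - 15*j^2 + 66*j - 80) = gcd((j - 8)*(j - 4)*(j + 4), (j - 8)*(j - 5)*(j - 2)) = j - 8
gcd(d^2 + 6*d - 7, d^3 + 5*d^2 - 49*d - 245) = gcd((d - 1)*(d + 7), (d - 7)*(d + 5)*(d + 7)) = d + 7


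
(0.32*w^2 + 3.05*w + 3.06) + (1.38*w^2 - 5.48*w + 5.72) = 1.7*w^2 - 2.43*w + 8.78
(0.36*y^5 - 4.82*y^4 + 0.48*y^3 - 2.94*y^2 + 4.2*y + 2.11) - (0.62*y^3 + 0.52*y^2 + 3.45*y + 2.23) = 0.36*y^5 - 4.82*y^4 - 0.14*y^3 - 3.46*y^2 + 0.75*y - 0.12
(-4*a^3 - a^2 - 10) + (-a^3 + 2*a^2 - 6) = -5*a^3 + a^2 - 16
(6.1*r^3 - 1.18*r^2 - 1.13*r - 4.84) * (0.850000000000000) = 5.185*r^3 - 1.003*r^2 - 0.9605*r - 4.114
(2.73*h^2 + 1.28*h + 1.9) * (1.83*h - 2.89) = 4.9959*h^3 - 5.5473*h^2 - 0.2222*h - 5.491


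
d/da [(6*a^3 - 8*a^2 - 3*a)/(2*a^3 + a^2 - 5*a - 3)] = (22*a^4 - 48*a^3 - 11*a^2 + 48*a + 9)/(4*a^6 + 4*a^5 - 19*a^4 - 22*a^3 + 19*a^2 + 30*a + 9)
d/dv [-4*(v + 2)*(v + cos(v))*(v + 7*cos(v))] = 4*(v + 2)*(v + cos(v))*(7*sin(v) - 1) + 4*(v + 2)*(v + 7*cos(v))*(sin(v) - 1) - 4*(v + cos(v))*(v + 7*cos(v))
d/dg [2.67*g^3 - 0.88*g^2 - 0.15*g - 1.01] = 8.01*g^2 - 1.76*g - 0.15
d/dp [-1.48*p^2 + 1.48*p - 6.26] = 1.48 - 2.96*p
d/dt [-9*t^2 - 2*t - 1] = -18*t - 2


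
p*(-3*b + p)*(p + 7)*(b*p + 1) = -3*b^2*p^3 - 21*b^2*p^2 + b*p^4 + 7*b*p^3 - 3*b*p^2 - 21*b*p + p^3 + 7*p^2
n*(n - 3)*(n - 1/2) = n^3 - 7*n^2/2 + 3*n/2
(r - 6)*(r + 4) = r^2 - 2*r - 24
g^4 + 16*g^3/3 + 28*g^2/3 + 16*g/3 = g*(g + 4/3)*(g + 2)^2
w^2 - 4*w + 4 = (w - 2)^2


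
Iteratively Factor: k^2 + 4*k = (k)*(k + 4)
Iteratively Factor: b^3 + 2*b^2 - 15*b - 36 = (b + 3)*(b^2 - b - 12) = (b + 3)^2*(b - 4)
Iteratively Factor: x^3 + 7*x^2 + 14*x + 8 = (x + 1)*(x^2 + 6*x + 8) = (x + 1)*(x + 4)*(x + 2)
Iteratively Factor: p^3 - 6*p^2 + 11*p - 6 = (p - 1)*(p^2 - 5*p + 6) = (p - 2)*(p - 1)*(p - 3)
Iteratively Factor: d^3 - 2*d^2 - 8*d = (d)*(d^2 - 2*d - 8) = d*(d + 2)*(d - 4)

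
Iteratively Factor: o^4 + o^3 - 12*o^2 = (o + 4)*(o^3 - 3*o^2) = o*(o + 4)*(o^2 - 3*o) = o*(o - 3)*(o + 4)*(o)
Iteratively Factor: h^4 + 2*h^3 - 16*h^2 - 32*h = (h + 2)*(h^3 - 16*h) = h*(h + 2)*(h^2 - 16) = h*(h + 2)*(h + 4)*(h - 4)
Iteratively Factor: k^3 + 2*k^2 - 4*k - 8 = (k - 2)*(k^2 + 4*k + 4) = (k - 2)*(k + 2)*(k + 2)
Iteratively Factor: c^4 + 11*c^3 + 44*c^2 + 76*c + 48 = (c + 2)*(c^3 + 9*c^2 + 26*c + 24) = (c + 2)^2*(c^2 + 7*c + 12) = (c + 2)^2*(c + 3)*(c + 4)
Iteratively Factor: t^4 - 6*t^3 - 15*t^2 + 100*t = (t)*(t^3 - 6*t^2 - 15*t + 100) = t*(t + 4)*(t^2 - 10*t + 25) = t*(t - 5)*(t + 4)*(t - 5)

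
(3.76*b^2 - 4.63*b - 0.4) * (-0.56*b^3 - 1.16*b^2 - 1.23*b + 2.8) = -2.1056*b^5 - 1.7688*b^4 + 0.97*b^3 + 16.6869*b^2 - 12.472*b - 1.12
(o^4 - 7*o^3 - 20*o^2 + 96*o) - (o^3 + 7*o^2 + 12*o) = o^4 - 8*o^3 - 27*o^2 + 84*o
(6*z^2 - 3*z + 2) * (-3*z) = -18*z^3 + 9*z^2 - 6*z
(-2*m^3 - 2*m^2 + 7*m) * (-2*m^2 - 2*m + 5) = 4*m^5 + 8*m^4 - 20*m^3 - 24*m^2 + 35*m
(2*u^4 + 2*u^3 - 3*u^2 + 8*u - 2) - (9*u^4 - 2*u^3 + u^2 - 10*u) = -7*u^4 + 4*u^3 - 4*u^2 + 18*u - 2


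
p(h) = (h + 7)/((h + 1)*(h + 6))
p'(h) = 1/((h + 1)*(h + 6)) - (h + 7)/((h + 1)*(h + 6)^2) - (h + 7)/((h + 1)^2*(h + 6))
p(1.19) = 0.52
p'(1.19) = -0.25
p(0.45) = 0.80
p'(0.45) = -0.57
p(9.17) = 0.10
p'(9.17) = -0.01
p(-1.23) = -5.26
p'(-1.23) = -22.68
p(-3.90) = -0.51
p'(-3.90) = -0.10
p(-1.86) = -1.44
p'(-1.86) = -1.61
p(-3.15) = -0.63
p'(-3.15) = -0.23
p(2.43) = 0.33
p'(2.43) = -0.10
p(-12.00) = -0.08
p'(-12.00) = 0.00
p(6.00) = 0.15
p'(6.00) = -0.02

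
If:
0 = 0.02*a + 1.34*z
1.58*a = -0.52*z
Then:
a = 0.00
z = 0.00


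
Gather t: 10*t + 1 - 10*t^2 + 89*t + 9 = -10*t^2 + 99*t + 10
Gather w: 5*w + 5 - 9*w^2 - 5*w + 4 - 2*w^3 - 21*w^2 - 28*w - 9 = -2*w^3 - 30*w^2 - 28*w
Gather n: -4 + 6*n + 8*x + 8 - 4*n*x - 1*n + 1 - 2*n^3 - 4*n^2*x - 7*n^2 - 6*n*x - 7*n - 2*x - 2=-2*n^3 + n^2*(-4*x - 7) + n*(-10*x - 2) + 6*x + 3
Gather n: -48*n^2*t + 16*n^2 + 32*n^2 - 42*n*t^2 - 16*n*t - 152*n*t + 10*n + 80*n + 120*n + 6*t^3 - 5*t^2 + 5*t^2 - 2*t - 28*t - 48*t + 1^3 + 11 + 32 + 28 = n^2*(48 - 48*t) + n*(-42*t^2 - 168*t + 210) + 6*t^3 - 78*t + 72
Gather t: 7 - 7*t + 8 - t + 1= 16 - 8*t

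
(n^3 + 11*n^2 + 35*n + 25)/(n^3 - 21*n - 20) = (n^2 + 10*n + 25)/(n^2 - n - 20)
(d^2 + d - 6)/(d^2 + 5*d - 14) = (d + 3)/(d + 7)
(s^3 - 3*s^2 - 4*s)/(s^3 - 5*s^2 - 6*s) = (s - 4)/(s - 6)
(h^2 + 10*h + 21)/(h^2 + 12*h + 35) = (h + 3)/(h + 5)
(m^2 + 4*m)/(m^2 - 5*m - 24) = m*(m + 4)/(m^2 - 5*m - 24)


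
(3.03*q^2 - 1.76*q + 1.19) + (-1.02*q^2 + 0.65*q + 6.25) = 2.01*q^2 - 1.11*q + 7.44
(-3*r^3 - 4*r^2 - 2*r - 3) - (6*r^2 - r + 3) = -3*r^3 - 10*r^2 - r - 6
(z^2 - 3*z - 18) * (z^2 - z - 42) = z^4 - 4*z^3 - 57*z^2 + 144*z + 756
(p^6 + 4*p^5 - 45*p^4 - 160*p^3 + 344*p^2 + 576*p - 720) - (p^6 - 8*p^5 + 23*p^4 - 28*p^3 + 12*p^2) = 12*p^5 - 68*p^4 - 132*p^3 + 332*p^2 + 576*p - 720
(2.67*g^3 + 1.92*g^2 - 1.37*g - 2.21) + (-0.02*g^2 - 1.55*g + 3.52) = 2.67*g^3 + 1.9*g^2 - 2.92*g + 1.31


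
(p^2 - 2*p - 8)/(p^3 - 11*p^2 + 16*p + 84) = (p - 4)/(p^2 - 13*p + 42)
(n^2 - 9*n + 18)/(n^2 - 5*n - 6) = (n - 3)/(n + 1)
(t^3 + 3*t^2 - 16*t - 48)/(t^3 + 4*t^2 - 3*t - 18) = (t^2 - 16)/(t^2 + t - 6)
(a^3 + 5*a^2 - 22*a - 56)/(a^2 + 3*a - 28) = a + 2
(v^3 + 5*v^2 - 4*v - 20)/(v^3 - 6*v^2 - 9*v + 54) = (v^3 + 5*v^2 - 4*v - 20)/(v^3 - 6*v^2 - 9*v + 54)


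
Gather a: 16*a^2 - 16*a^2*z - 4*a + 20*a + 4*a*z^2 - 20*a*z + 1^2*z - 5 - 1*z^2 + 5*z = a^2*(16 - 16*z) + a*(4*z^2 - 20*z + 16) - z^2 + 6*z - 5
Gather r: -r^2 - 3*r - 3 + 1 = -r^2 - 3*r - 2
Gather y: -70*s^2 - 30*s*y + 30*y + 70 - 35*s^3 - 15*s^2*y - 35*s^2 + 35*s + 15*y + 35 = -35*s^3 - 105*s^2 + 35*s + y*(-15*s^2 - 30*s + 45) + 105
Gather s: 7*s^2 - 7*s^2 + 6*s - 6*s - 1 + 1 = 0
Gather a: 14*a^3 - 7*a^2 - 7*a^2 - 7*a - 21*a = 14*a^3 - 14*a^2 - 28*a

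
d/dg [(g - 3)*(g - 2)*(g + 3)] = 3*g^2 - 4*g - 9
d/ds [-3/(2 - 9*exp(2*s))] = -54*exp(2*s)/(9*exp(2*s) - 2)^2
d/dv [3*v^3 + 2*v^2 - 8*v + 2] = 9*v^2 + 4*v - 8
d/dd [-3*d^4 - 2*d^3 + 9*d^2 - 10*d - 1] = -12*d^3 - 6*d^2 + 18*d - 10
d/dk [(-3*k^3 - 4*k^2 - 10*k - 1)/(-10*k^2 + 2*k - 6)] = (15*k^4 - 6*k^3 - 27*k^2 + 14*k + 31)/(2*(25*k^4 - 10*k^3 + 31*k^2 - 6*k + 9))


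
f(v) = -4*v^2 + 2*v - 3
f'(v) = 2 - 8*v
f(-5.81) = -149.64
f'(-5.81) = 48.48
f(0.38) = -2.82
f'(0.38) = -1.04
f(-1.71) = -18.12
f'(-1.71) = 15.68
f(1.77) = -11.99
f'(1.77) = -12.16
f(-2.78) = -39.47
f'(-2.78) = 24.24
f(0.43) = -2.88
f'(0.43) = -1.44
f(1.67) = -10.82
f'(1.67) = -11.36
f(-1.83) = -20.06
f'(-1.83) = 16.64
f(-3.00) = -45.00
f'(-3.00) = 26.00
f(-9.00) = -345.00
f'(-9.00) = 74.00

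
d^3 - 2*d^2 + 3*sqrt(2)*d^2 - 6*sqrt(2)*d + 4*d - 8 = (d - 2)*(d + sqrt(2))*(d + 2*sqrt(2))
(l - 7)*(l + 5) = l^2 - 2*l - 35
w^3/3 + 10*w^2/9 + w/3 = w*(w/3 + 1)*(w + 1/3)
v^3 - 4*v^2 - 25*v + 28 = (v - 7)*(v - 1)*(v + 4)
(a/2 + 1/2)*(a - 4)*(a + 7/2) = a^3/2 + a^2/4 - 29*a/4 - 7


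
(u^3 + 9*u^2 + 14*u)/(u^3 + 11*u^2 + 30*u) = (u^2 + 9*u + 14)/(u^2 + 11*u + 30)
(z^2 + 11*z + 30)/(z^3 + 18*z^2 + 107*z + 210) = 1/(z + 7)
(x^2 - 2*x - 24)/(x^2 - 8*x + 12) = (x + 4)/(x - 2)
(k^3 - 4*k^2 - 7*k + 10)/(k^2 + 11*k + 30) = (k^3 - 4*k^2 - 7*k + 10)/(k^2 + 11*k + 30)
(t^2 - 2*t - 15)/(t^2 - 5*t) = (t + 3)/t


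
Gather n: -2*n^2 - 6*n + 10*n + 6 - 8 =-2*n^2 + 4*n - 2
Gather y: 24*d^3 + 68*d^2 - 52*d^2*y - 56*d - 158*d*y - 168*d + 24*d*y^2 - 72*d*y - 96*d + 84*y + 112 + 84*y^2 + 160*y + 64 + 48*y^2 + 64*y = 24*d^3 + 68*d^2 - 320*d + y^2*(24*d + 132) + y*(-52*d^2 - 230*d + 308) + 176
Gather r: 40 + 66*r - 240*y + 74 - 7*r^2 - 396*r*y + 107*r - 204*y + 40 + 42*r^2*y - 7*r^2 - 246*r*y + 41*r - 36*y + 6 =r^2*(42*y - 14) + r*(214 - 642*y) - 480*y + 160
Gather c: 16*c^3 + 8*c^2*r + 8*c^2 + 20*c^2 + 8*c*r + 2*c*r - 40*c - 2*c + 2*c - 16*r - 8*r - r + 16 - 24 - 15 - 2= 16*c^3 + c^2*(8*r + 28) + c*(10*r - 40) - 25*r - 25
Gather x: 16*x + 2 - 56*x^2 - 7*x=-56*x^2 + 9*x + 2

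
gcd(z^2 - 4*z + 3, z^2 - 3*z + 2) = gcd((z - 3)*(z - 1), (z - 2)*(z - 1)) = z - 1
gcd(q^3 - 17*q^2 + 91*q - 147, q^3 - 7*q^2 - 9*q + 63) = q^2 - 10*q + 21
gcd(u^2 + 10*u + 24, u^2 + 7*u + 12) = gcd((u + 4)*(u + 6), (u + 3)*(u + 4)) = u + 4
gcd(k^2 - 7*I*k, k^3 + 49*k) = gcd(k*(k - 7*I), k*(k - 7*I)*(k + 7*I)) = k^2 - 7*I*k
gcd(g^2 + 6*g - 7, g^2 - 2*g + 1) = g - 1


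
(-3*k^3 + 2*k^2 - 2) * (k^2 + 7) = -3*k^5 + 2*k^4 - 21*k^3 + 12*k^2 - 14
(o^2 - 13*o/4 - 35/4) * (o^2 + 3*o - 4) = o^4 - o^3/4 - 45*o^2/2 - 53*o/4 + 35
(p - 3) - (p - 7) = 4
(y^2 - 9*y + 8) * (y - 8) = y^3 - 17*y^2 + 80*y - 64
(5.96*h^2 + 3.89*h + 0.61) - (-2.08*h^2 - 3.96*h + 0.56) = 8.04*h^2 + 7.85*h + 0.0499999999999999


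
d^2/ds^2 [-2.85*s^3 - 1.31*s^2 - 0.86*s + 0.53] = -17.1*s - 2.62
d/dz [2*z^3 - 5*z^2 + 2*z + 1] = 6*z^2 - 10*z + 2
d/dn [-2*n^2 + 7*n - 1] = 7 - 4*n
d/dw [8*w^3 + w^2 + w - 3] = 24*w^2 + 2*w + 1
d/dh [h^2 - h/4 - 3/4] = 2*h - 1/4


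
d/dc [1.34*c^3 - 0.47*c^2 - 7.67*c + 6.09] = 4.02*c^2 - 0.94*c - 7.67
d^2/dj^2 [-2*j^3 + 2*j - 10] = -12*j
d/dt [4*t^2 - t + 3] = 8*t - 1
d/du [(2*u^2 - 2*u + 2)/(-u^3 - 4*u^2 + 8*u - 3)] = 2*(u^4 - 2*u^3 + 7*u^2 + 2*u - 5)/(u^6 + 8*u^5 - 58*u^3 + 88*u^2 - 48*u + 9)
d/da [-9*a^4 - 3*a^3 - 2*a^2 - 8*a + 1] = -36*a^3 - 9*a^2 - 4*a - 8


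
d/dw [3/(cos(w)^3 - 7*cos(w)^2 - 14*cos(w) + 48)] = 3*(3*cos(w)^2 - 14*cos(w) - 14)*sin(w)/(cos(w)^3 - 7*cos(w)^2 - 14*cos(w) + 48)^2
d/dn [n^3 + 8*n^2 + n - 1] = 3*n^2 + 16*n + 1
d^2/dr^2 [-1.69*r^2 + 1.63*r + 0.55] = -3.38000000000000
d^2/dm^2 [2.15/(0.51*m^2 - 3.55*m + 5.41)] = (-1.11843*m^2 + 7.78515*m + 2.15*(1.02*m - 3.55)*(2.04*m - 7.1) - 11.86413)/(0.51*m^2 - 3.55*m + 5.41)^3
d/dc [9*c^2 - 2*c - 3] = 18*c - 2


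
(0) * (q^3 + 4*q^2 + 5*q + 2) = 0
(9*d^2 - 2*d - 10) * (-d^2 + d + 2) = -9*d^4 + 11*d^3 + 26*d^2 - 14*d - 20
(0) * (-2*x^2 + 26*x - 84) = 0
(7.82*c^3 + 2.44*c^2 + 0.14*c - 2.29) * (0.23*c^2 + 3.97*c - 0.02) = 1.7986*c^5 + 31.6066*c^4 + 9.5626*c^3 - 0.0196999999999999*c^2 - 9.0941*c + 0.0458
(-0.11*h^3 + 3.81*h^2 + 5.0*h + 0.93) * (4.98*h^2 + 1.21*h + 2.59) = -0.5478*h^5 + 18.8407*h^4 + 29.2252*h^3 + 20.5493*h^2 + 14.0753*h + 2.4087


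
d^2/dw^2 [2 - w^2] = -2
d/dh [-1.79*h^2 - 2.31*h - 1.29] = -3.58*h - 2.31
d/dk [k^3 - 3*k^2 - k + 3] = 3*k^2 - 6*k - 1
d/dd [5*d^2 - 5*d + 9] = 10*d - 5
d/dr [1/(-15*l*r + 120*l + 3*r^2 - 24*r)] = (5*l - 2*r + 8)/(3*(5*l*r - 40*l - r^2 + 8*r)^2)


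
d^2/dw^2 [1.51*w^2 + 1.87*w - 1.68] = 3.02000000000000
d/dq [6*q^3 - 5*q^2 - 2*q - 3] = 18*q^2 - 10*q - 2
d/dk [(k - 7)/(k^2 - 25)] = (k^2 - 2*k*(k - 7) - 25)/(k^2 - 25)^2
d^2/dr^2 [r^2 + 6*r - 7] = 2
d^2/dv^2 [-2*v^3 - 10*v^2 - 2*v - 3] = -12*v - 20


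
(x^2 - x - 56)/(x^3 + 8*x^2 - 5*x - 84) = (x - 8)/(x^2 + x - 12)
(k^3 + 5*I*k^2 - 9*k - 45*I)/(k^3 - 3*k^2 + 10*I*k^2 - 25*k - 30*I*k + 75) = (k + 3)/(k + 5*I)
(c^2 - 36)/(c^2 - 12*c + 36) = (c + 6)/(c - 6)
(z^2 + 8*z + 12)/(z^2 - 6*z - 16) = (z + 6)/(z - 8)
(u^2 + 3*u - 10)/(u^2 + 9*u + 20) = (u - 2)/(u + 4)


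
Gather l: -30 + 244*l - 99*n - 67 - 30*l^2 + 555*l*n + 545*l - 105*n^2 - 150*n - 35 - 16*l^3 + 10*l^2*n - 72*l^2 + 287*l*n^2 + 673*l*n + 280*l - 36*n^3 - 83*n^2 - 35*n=-16*l^3 + l^2*(10*n - 102) + l*(287*n^2 + 1228*n + 1069) - 36*n^3 - 188*n^2 - 284*n - 132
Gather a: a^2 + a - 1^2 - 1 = a^2 + a - 2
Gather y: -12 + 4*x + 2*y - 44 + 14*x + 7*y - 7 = 18*x + 9*y - 63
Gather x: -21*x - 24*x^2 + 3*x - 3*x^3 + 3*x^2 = -3*x^3 - 21*x^2 - 18*x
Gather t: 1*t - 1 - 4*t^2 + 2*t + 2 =-4*t^2 + 3*t + 1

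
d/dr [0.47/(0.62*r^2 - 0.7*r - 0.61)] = (0.329 - 0.5828*r)/(-0.62*r^2 + 0.7*r + 0.61)^2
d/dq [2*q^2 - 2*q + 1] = 4*q - 2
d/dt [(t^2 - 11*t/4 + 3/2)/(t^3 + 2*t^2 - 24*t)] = (-t^4 + 11*t^3/2 - 23*t^2 - 6*t + 36)/(t^2*(t^4 + 4*t^3 - 44*t^2 - 96*t + 576))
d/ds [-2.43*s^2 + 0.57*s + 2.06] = 0.57 - 4.86*s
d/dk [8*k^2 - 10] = 16*k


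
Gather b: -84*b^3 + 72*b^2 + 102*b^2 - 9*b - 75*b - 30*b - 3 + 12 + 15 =-84*b^3 + 174*b^2 - 114*b + 24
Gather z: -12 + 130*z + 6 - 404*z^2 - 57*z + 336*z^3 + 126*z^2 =336*z^3 - 278*z^2 + 73*z - 6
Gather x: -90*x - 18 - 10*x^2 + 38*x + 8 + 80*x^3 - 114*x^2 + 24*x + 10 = 80*x^3 - 124*x^2 - 28*x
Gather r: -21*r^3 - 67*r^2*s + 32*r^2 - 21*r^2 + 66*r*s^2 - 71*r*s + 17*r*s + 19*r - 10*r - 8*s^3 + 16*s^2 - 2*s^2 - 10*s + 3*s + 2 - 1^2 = -21*r^3 + r^2*(11 - 67*s) + r*(66*s^2 - 54*s + 9) - 8*s^3 + 14*s^2 - 7*s + 1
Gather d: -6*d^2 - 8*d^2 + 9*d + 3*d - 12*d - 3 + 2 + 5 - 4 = -14*d^2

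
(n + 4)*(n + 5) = n^2 + 9*n + 20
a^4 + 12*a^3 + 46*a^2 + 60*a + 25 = (a + 1)^2*(a + 5)^2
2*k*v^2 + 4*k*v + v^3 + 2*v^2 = v*(2*k + v)*(v + 2)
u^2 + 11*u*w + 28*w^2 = (u + 4*w)*(u + 7*w)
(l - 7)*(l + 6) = l^2 - l - 42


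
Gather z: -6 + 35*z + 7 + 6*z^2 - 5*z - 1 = 6*z^2 + 30*z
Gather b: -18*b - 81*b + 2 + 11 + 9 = 22 - 99*b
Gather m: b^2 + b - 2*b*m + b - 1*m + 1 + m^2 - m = b^2 + 2*b + m^2 + m*(-2*b - 2) + 1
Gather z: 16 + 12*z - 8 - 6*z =6*z + 8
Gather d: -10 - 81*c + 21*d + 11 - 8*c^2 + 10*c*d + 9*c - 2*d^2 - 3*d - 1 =-8*c^2 - 72*c - 2*d^2 + d*(10*c + 18)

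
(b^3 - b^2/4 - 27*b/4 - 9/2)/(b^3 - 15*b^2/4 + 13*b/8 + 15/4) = 2*(b^2 - b - 6)/(2*b^2 - 9*b + 10)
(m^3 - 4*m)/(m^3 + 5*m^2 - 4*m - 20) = m/(m + 5)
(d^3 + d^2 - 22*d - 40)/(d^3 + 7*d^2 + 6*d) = (d^3 + d^2 - 22*d - 40)/(d*(d^2 + 7*d + 6))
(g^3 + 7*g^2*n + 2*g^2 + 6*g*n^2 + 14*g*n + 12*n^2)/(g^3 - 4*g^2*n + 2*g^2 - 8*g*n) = (g^2 + 7*g*n + 6*n^2)/(g*(g - 4*n))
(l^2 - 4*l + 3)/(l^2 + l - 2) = (l - 3)/(l + 2)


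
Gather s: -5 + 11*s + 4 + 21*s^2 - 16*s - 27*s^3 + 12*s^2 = -27*s^3 + 33*s^2 - 5*s - 1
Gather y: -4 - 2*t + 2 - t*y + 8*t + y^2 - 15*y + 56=6*t + y^2 + y*(-t - 15) + 54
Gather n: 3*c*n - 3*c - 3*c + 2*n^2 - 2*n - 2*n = -6*c + 2*n^2 + n*(3*c - 4)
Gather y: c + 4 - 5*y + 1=c - 5*y + 5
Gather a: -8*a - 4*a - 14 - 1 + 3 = -12*a - 12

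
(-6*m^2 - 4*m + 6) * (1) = -6*m^2 - 4*m + 6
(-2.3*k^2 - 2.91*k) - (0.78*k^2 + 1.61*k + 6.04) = -3.08*k^2 - 4.52*k - 6.04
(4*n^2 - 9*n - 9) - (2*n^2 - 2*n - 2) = 2*n^2 - 7*n - 7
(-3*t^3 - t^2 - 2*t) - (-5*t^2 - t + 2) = -3*t^3 + 4*t^2 - t - 2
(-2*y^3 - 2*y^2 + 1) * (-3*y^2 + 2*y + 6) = 6*y^5 + 2*y^4 - 16*y^3 - 15*y^2 + 2*y + 6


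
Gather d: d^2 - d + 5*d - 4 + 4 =d^2 + 4*d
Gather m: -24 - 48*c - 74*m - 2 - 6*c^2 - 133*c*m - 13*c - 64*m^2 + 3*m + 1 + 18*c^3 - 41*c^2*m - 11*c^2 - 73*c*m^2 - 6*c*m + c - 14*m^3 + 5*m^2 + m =18*c^3 - 17*c^2 - 60*c - 14*m^3 + m^2*(-73*c - 59) + m*(-41*c^2 - 139*c - 70) - 25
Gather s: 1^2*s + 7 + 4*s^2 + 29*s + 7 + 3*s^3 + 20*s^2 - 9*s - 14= 3*s^3 + 24*s^2 + 21*s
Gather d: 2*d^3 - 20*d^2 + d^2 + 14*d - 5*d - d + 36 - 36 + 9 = 2*d^3 - 19*d^2 + 8*d + 9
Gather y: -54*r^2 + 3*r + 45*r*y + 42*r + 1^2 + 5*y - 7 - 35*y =-54*r^2 + 45*r + y*(45*r - 30) - 6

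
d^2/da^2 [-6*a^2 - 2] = -12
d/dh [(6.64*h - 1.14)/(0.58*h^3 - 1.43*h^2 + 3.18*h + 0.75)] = (-7.7024*h^3 + 11.4788*h^2 - 3.2604*h + 8.6052)/(0.3364*h^6 - 1.6588*h^5 + 5.7337*h^4 - 8.2248*h^3 + 7.9674*h^2 + 4.77*h + 0.5625)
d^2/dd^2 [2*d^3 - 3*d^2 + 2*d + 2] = 12*d - 6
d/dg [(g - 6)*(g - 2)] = 2*g - 8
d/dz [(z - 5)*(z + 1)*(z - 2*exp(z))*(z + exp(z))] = -z^3*exp(z) + 4*z^3 - 4*z^2*exp(2*z) + z^2*exp(z) - 12*z^2 + 12*z*exp(2*z) + 13*z*exp(z) - 10*z + 28*exp(2*z) + 5*exp(z)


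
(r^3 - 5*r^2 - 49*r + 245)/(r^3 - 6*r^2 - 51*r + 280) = (r - 7)/(r - 8)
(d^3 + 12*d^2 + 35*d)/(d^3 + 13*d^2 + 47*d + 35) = d/(d + 1)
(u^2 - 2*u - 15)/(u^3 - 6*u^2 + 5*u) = (u + 3)/(u*(u - 1))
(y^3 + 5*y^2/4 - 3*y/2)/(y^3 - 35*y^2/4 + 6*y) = (y + 2)/(y - 8)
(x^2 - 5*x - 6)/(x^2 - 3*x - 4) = (x - 6)/(x - 4)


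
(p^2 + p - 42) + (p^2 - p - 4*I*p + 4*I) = 2*p^2 - 4*I*p - 42 + 4*I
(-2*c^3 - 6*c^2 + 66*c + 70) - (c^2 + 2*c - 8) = -2*c^3 - 7*c^2 + 64*c + 78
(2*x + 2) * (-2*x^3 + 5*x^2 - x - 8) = -4*x^4 + 6*x^3 + 8*x^2 - 18*x - 16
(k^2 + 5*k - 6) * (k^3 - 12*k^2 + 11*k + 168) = k^5 - 7*k^4 - 55*k^3 + 295*k^2 + 774*k - 1008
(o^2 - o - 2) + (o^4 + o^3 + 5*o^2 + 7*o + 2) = o^4 + o^3 + 6*o^2 + 6*o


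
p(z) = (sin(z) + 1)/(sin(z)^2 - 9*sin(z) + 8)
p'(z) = (-2*sin(z)*cos(z) + 9*cos(z))*(sin(z) + 1)/(sin(z)^2 - 9*sin(z) + 8)^2 + cos(z)/(sin(z)^2 - 9*sin(z) + 8)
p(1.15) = 3.09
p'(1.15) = 15.33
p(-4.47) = 9.59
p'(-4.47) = -80.24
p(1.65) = 90.95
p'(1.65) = -2300.15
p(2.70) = 0.33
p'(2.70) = -0.77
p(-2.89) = 0.07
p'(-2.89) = -0.16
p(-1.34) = 0.00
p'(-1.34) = 0.01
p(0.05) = 0.14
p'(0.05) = 0.30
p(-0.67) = 0.03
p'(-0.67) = 0.07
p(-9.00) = 0.05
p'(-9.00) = -0.11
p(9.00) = 0.32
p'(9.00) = -0.73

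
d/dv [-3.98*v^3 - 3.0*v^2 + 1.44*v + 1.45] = -11.94*v^2 - 6.0*v + 1.44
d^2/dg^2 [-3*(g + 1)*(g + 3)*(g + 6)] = -18*g - 60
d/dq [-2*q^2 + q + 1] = 1 - 4*q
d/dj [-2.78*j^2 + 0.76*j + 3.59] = 0.76 - 5.56*j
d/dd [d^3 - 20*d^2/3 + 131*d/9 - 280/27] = 3*d^2 - 40*d/3 + 131/9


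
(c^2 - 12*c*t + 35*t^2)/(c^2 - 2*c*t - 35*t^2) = (c - 5*t)/(c + 5*t)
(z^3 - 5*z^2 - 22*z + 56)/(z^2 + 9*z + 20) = (z^2 - 9*z + 14)/(z + 5)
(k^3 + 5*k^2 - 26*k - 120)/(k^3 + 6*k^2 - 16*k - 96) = (k - 5)/(k - 4)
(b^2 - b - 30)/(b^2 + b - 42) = (b + 5)/(b + 7)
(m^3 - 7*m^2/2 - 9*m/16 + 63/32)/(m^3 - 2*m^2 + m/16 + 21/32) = (8*m^2 - 22*m - 21)/(8*m^2 - 10*m - 7)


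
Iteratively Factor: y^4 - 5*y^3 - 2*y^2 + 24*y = (y + 2)*(y^3 - 7*y^2 + 12*y) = (y - 3)*(y + 2)*(y^2 - 4*y) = y*(y - 3)*(y + 2)*(y - 4)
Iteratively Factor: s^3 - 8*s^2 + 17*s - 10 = (s - 2)*(s^2 - 6*s + 5) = (s - 2)*(s - 1)*(s - 5)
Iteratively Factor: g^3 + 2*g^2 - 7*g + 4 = (g + 4)*(g^2 - 2*g + 1) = (g - 1)*(g + 4)*(g - 1)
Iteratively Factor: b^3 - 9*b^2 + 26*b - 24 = (b - 3)*(b^2 - 6*b + 8) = (b - 3)*(b - 2)*(b - 4)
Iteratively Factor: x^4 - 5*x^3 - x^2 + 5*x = (x + 1)*(x^3 - 6*x^2 + 5*x) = (x - 1)*(x + 1)*(x^2 - 5*x) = (x - 5)*(x - 1)*(x + 1)*(x)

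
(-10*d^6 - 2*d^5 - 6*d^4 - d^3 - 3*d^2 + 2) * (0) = 0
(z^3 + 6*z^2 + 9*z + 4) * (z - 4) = z^4 + 2*z^3 - 15*z^2 - 32*z - 16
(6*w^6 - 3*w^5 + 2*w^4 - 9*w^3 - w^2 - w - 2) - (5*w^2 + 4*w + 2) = 6*w^6 - 3*w^5 + 2*w^4 - 9*w^3 - 6*w^2 - 5*w - 4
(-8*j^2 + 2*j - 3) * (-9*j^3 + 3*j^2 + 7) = 72*j^5 - 42*j^4 + 33*j^3 - 65*j^2 + 14*j - 21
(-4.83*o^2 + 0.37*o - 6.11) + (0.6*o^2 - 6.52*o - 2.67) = -4.23*o^2 - 6.15*o - 8.78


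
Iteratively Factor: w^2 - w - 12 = (w + 3)*(w - 4)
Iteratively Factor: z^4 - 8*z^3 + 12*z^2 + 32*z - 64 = (z - 4)*(z^3 - 4*z^2 - 4*z + 16) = (z - 4)^2*(z^2 - 4) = (z - 4)^2*(z + 2)*(z - 2)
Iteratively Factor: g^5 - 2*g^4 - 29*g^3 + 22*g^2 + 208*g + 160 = (g + 4)*(g^4 - 6*g^3 - 5*g^2 + 42*g + 40) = (g - 4)*(g + 4)*(g^3 - 2*g^2 - 13*g - 10) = (g - 4)*(g + 2)*(g + 4)*(g^2 - 4*g - 5) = (g - 4)*(g + 1)*(g + 2)*(g + 4)*(g - 5)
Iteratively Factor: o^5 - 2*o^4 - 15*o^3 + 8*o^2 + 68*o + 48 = (o + 1)*(o^4 - 3*o^3 - 12*o^2 + 20*o + 48) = (o - 3)*(o + 1)*(o^3 - 12*o - 16) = (o - 3)*(o + 1)*(o + 2)*(o^2 - 2*o - 8) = (o - 4)*(o - 3)*(o + 1)*(o + 2)*(o + 2)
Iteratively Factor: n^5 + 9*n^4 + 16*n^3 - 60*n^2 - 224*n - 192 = (n + 2)*(n^4 + 7*n^3 + 2*n^2 - 64*n - 96) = (n + 2)*(n + 4)*(n^3 + 3*n^2 - 10*n - 24) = (n + 2)^2*(n + 4)*(n^2 + n - 12) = (n - 3)*(n + 2)^2*(n + 4)*(n + 4)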